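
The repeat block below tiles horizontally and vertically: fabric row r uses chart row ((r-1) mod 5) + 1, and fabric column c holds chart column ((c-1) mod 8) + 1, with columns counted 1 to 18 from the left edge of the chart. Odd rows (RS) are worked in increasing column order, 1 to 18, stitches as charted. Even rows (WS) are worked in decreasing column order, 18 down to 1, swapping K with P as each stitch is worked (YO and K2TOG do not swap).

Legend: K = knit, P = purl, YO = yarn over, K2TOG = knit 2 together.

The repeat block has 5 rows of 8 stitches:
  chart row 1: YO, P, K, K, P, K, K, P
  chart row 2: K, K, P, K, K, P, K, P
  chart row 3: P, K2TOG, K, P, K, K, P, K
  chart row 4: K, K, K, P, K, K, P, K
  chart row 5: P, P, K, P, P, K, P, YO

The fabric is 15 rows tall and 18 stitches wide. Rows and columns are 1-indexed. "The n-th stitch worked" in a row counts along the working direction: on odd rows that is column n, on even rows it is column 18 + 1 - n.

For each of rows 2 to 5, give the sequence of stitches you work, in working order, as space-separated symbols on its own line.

== ROWS AS WORKED ==
P P K P K P P K P P K P K P P K P P
P K2TOG K P K K P K P K2TOG K P K K P K P K2TOG
P P P K P P K P P P P K P P K P P P
P P K P P K P YO P P K P P K P YO P P

Derivation:
Row 2: chart row 2, WS - tiled (columns 1-18): K K P K K P K P K K P K K P K P K K; work from column 18 back to 1 with K<->P swapped.
Row 3: chart row 3, RS - tile across columns 1-18 and work as-is.
Row 4: chart row 4, WS - tiled (columns 1-18): K K K P K K P K K K K P K K P K K K; work from column 18 back to 1 with K<->P swapped.
Row 5: chart row 5, RS - tile across columns 1-18 and work as-is.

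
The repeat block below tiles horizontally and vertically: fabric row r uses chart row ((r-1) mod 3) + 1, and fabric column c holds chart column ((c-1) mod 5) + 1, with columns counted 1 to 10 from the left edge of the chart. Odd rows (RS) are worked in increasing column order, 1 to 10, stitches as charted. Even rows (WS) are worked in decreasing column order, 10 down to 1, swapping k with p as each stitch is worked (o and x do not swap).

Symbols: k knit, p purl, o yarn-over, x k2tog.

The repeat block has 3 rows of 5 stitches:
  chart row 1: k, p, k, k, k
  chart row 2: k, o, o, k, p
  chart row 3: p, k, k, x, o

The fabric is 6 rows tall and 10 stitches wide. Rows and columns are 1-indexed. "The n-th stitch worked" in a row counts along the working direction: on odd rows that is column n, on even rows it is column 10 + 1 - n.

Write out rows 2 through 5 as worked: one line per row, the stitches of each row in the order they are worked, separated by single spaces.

Row 2: chart row 2, WS - tiled (columns 1-10): k o o k p k o o k p; work from column 10 back to 1 with k<->p swapped.
Row 3: chart row 3, RS - tile across columns 1-10 and work as-is.
Row 4: chart row 1, WS - tiled (columns 1-10): k p k k k k p k k k; work from column 10 back to 1 with k<->p swapped.
Row 5: chart row 2, RS - tile across columns 1-10 and work as-is.

Rows as worked:
k p o o p k p o o p
p k k x o p k k x o
p p p k p p p p k p
k o o k p k o o k p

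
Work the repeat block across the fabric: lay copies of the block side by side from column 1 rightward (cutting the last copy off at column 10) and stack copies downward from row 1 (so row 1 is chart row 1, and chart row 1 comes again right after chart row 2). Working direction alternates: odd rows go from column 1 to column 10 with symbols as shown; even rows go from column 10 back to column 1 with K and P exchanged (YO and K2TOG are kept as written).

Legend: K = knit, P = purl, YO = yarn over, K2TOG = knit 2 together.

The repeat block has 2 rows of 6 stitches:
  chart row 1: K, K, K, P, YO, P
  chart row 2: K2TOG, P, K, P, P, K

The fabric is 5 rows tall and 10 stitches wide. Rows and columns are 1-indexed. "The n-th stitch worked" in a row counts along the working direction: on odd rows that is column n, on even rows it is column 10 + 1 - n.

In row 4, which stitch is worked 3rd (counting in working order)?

For row 4: chart row = ((4-1) mod 2) + 1 = 2; this is a WS (even) row.
Chart row 2 tiled across columns 1-10: K2TOG P K P P K K2TOG P K P
WS: work from column 10 back to column 1 (reverse the tiled row), swapping K<->P (YO and K2TOG unchanged).
Row 4 as worked: K P K K2TOG P K K P K K2TOG
The 3rd stitch worked is K.

Result:
K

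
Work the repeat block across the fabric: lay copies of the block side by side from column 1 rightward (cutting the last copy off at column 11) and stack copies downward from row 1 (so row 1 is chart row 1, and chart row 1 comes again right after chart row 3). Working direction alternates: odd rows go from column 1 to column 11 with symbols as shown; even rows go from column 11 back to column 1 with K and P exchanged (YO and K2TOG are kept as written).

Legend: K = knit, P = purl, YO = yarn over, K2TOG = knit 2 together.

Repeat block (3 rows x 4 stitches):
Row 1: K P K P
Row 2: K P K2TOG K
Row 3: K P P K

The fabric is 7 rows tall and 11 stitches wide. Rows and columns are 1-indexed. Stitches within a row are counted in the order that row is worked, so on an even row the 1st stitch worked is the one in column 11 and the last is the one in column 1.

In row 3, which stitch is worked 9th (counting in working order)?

For row 3: chart row = ((3-1) mod 3) + 1 = 3; this is a RS (odd) row.
Chart row 3 tiled across columns 1-11: K P P K K P P K K P P
RS: work column 1 to column 11, symbols as charted — the tiled row is the row as worked.
Counting 9 along the worked row gives K.

Result:
K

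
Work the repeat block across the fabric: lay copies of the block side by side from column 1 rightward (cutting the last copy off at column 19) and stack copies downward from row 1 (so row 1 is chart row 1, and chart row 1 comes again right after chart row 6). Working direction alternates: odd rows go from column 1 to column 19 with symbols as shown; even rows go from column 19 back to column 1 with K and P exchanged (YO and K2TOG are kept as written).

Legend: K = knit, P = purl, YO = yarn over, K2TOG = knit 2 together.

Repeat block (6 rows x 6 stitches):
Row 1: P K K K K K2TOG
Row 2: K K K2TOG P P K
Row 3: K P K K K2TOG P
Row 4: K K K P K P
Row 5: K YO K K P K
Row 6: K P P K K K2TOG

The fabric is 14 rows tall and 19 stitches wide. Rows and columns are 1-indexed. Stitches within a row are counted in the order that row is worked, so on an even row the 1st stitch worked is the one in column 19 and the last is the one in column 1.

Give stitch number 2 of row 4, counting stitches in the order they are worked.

Row 4: (4-1) mod 6 = 3, so use chart row 4. Even row -> WS.
Chart row 4 tiled across columns 1-19: K K K P K P K K K P K P K K K P K P K
WS row: flip the tiled sequence (start at column 19) and apply K<->P; YO and K2TOG stay.
Row 4 as worked: P K P K P P P K P K P P P K P K P P P
Stitch 2 in working order -> K

Result:
K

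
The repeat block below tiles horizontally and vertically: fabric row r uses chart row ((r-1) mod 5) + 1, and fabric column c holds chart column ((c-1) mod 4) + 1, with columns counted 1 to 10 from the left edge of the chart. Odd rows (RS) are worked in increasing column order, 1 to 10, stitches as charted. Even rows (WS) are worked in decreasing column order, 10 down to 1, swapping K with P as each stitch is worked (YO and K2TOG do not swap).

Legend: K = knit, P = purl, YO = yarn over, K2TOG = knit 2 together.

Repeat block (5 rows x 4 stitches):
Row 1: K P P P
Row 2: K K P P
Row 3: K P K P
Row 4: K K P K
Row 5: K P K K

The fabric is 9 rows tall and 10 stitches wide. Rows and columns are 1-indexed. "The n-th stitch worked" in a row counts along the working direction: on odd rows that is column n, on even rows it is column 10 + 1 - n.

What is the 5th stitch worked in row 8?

For row 8: chart row = ((8-1) mod 5) + 1 = 3; this is a WS (even) row.
Chart row 3 tiled across columns 1-10: K P K P K P K P K P
Wrong side: read the tiled row from column 10 down to 1 and exchange K with P (leave YO, K2TOG).
Row 8 as worked: K P K P K P K P K P
Stitch 5 in working order -> K

== STITCH ==
K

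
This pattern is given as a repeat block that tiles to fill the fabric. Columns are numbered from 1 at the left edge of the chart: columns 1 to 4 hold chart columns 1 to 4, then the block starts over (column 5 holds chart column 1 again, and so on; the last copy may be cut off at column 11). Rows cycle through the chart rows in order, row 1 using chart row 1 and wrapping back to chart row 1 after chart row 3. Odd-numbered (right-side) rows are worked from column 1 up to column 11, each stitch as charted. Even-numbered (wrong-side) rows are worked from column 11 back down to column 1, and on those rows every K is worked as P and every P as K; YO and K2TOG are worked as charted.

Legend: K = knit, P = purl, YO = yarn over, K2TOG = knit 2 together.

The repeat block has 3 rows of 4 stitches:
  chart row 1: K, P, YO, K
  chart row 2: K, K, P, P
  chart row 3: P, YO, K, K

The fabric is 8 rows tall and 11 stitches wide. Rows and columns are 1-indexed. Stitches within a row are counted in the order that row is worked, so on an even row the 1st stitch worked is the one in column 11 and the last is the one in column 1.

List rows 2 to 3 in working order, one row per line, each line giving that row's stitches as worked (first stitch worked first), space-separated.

Row 2: chart row 2, WS - tiled (columns 1-11): K K P P K K P P K K P; work from column 11 back to 1 with K<->P swapped.
Row 3: chart row 3, RS - tile across columns 1-11 and work as-is.

Result:
K P P K K P P K K P P
P YO K K P YO K K P YO K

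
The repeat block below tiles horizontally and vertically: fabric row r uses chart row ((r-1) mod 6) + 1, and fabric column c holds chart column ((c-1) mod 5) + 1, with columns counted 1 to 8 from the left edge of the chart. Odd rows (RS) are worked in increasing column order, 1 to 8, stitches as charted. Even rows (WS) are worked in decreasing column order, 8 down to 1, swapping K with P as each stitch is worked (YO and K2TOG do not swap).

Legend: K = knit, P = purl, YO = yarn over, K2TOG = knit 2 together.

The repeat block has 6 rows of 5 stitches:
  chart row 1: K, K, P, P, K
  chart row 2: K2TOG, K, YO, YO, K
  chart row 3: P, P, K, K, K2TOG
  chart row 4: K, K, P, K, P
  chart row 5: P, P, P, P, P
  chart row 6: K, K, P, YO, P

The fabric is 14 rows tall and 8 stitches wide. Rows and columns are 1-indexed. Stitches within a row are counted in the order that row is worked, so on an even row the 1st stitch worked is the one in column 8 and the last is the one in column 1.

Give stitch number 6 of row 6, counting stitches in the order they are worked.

== STITCH ==
K

Derivation:
Row 6 uses chart row ((6-1) mod 6)+1 = 6. Row 6 is even, so WS.
Chart row 6 tiled across columns 1-8: K K P YO P K K P
Wrong side: read the tiled row from column 8 down to 1 and exchange K with P (leave YO, K2TOG).
Row 6 as worked: K P P K YO K P P
The 6th stitch worked is K.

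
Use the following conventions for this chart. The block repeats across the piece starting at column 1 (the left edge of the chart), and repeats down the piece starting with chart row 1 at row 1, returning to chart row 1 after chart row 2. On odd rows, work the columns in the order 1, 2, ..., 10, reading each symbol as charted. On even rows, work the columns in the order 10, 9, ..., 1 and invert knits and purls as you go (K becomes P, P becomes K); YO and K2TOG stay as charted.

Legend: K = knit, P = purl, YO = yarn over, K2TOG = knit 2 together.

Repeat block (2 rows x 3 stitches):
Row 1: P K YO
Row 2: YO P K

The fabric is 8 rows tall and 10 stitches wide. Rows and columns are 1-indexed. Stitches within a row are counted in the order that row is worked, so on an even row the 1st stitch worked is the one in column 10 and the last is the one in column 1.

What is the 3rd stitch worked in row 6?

For row 6: chart row = ((6-1) mod 2) + 1 = 2; this is a WS (even) row.
Chart row 2 tiled across columns 1-10: YO P K YO P K YO P K YO
WS row: flip the tiled sequence (start at column 10) and apply K<->P; YO and K2TOG stay.
Row 6 as worked: YO P K YO P K YO P K YO
The 3rd stitch worked is K.

Result:
K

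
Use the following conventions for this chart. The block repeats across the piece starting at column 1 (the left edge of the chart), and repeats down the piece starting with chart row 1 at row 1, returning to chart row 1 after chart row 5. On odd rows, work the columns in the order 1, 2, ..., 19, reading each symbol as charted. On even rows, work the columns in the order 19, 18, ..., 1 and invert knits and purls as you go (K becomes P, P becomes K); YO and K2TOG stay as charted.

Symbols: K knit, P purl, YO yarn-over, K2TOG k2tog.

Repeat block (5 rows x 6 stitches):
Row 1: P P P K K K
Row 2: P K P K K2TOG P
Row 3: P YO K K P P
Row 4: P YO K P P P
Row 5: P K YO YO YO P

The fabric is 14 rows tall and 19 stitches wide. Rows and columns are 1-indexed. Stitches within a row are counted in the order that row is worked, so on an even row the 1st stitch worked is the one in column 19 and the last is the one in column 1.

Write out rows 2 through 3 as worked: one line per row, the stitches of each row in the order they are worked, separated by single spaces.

== ROWS AS WORKED ==
K K K2TOG P K P K K K2TOG P K P K K K2TOG P K P K
P YO K K P P P YO K K P P P YO K K P P P

Derivation:
Row 2: chart row 2, WS - tiled (columns 1-19): P K P K K2TOG P P K P K K2TOG P P K P K K2TOG P P; work from column 19 back to 1 with K<->P swapped.
Row 3: chart row 3, RS - tile across columns 1-19 and work as-is.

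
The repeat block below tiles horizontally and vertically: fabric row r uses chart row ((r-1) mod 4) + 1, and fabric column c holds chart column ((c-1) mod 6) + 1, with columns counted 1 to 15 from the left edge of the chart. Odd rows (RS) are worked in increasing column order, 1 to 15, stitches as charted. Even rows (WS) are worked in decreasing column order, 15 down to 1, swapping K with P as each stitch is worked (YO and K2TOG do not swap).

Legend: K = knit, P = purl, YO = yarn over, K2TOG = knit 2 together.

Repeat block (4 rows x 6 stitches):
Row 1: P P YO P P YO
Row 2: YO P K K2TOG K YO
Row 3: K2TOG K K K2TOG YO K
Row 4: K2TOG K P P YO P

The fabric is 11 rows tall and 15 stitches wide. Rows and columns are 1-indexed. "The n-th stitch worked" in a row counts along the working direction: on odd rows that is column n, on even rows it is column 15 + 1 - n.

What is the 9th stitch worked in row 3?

For row 3: chart row = ((3-1) mod 4) + 1 = 3; this is a RS (odd) row.
Chart row 3 tiled across columns 1-15: K2TOG K K K2TOG YO K K2TOG K K K2TOG YO K K2TOG K K
Right side: take the tiled row as-is (worked left to right from column 1).
The 9th stitch worked is K.

Result:
K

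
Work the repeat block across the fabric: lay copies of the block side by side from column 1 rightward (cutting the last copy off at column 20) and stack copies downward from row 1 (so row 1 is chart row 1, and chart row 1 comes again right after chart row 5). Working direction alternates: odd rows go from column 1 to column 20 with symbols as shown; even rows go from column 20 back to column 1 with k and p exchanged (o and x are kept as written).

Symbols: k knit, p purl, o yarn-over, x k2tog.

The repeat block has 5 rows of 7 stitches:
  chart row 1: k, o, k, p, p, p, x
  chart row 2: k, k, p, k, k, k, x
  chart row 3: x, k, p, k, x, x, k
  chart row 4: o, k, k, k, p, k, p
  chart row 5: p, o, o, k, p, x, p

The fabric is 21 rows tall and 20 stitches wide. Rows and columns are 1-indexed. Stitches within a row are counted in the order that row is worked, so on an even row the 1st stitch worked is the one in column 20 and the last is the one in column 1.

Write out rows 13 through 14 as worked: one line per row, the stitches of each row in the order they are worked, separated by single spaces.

Row 13: chart row 3, RS - tile across columns 1-20 and work as-is.
Row 14: chart row 4, WS - tiled (columns 1-20): o k k k p k p o k k k p k p o k k k p k; work from column 20 back to 1 with k<->p swapped.

== ROWS AS WORKED ==
x k p k x x k x k p k x x k x k p k x x
p k p p p o k p k p p p o k p k p p p o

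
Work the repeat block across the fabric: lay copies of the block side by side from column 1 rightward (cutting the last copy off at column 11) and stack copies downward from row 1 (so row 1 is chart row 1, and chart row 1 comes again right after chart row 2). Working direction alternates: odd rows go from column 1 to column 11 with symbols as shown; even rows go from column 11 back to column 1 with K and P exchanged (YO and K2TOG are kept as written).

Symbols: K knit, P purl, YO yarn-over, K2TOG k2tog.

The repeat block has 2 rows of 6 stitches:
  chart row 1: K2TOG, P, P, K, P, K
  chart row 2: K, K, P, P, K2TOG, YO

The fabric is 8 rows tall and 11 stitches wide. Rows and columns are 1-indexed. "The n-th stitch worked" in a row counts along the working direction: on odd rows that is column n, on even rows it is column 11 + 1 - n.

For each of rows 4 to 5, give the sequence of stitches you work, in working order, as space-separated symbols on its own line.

Rows as worked:
K2TOG K K P P YO K2TOG K K P P
K2TOG P P K P K K2TOG P P K P

Derivation:
Row 4: chart row 2, WS - tiled (columns 1-11): K K P P K2TOG YO K K P P K2TOG; work from column 11 back to 1 with K<->P swapped.
Row 5: chart row 1, RS - tile across columns 1-11 and work as-is.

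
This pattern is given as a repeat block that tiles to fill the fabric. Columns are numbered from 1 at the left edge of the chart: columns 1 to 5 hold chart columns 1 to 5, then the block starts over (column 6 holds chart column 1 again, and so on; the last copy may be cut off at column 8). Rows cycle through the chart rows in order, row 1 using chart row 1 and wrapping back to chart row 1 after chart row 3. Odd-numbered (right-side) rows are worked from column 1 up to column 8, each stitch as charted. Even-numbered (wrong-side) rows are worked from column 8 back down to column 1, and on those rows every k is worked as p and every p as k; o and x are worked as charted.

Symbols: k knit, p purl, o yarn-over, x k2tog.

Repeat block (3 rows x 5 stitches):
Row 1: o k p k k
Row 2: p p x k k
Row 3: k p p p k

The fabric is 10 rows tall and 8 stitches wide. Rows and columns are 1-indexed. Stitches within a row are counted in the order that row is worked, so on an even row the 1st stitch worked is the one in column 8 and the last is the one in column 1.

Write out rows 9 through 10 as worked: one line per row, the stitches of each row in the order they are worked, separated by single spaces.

== ROWS AS WORKED ==
k p p p k k p p
k p o p p k p o

Derivation:
Row 9: chart row 3, RS - tile across columns 1-8 and work as-is.
Row 10: chart row 1, WS - tiled (columns 1-8): o k p k k o k p; work from column 8 back to 1 with k<->p swapped.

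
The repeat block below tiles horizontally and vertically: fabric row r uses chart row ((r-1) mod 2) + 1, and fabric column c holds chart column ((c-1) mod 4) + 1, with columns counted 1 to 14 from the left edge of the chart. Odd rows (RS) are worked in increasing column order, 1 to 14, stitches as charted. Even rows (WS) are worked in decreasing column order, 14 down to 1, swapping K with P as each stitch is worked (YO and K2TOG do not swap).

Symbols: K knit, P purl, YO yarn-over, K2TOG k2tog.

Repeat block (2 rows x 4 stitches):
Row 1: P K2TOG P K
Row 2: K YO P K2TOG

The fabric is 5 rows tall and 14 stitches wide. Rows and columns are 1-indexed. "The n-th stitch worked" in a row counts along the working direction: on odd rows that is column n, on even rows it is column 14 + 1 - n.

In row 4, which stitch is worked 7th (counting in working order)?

Result:
K2TOG

Derivation:
Row 4: (4-1) mod 2 = 1, so use chart row 2. Even row -> WS.
Chart row 2 tiled across columns 1-14: K YO P K2TOG K YO P K2TOG K YO P K2TOG K YO
Wrong side: read the tiled row from column 14 down to 1 and exchange K with P (leave YO, K2TOG).
Row 4 as worked: YO P K2TOG K YO P K2TOG K YO P K2TOG K YO P
The 7th stitch worked is K2TOG.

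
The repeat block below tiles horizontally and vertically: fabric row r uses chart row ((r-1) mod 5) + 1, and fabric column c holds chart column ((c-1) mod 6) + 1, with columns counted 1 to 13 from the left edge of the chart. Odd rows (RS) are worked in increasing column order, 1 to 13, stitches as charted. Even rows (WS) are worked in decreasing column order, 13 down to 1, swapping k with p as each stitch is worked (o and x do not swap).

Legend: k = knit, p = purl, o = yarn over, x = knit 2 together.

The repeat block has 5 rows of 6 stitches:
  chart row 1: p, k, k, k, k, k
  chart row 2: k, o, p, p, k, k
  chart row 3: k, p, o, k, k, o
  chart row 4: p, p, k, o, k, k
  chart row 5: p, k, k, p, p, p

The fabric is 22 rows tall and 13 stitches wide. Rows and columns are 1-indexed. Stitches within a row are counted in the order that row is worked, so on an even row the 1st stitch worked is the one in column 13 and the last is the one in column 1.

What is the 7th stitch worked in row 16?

For row 16: chart row = ((16-1) mod 5) + 1 = 1; this is a WS (even) row.
Chart row 1 tiled across columns 1-13: p k k k k k p k k k k k p
Wrong side: read the tiled row from column 13 down to 1 and exchange k with p (leave o, x).
Row 16 as worked: k p p p p p k p p p p p k
The 7th stitch worked is k.

Stitch:
k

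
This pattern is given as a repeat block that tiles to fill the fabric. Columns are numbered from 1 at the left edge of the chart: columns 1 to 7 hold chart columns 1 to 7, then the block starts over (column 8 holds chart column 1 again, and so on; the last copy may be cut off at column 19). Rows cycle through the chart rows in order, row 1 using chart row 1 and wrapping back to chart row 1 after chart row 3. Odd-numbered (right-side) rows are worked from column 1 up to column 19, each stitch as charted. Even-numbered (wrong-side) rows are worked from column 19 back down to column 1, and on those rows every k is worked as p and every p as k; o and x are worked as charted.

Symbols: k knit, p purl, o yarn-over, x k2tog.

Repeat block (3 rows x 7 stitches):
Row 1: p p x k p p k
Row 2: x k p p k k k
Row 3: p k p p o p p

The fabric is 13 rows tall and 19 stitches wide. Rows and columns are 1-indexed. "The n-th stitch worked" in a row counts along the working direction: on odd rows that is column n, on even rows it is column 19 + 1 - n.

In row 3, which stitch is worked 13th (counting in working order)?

For row 3: chart row = ((3-1) mod 3) + 1 = 3; this is a RS (odd) row.
Chart row 3 tiled across columns 1-19: p k p p o p p p k p p o p p p k p p o
Right side: take the tiled row as-is (worked left to right from column 1).
Stitch 13 in working order -> p

== STITCH ==
p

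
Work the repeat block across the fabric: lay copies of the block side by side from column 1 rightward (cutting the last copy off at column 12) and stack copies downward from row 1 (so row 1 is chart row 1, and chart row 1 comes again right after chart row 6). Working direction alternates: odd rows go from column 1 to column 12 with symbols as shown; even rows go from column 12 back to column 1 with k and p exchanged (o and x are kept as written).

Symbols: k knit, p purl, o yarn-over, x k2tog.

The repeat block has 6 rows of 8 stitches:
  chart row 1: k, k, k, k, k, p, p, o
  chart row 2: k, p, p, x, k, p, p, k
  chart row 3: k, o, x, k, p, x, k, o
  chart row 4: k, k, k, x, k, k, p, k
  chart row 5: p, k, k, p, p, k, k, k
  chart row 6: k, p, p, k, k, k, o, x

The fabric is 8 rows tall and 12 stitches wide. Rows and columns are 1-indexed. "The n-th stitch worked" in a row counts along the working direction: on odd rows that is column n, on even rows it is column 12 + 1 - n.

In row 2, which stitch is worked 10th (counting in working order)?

Result:
k

Derivation:
Row 2 uses chart row ((2-1) mod 6)+1 = 2. Row 2 is even, so WS.
Chart row 2 tiled across columns 1-12: k p p x k p p k k p p x
Wrong side: read the tiled row from column 12 down to 1 and exchange k with p (leave o, x).
Row 2 as worked: x k k p p k k p x k k p
Stitch 10 in working order -> k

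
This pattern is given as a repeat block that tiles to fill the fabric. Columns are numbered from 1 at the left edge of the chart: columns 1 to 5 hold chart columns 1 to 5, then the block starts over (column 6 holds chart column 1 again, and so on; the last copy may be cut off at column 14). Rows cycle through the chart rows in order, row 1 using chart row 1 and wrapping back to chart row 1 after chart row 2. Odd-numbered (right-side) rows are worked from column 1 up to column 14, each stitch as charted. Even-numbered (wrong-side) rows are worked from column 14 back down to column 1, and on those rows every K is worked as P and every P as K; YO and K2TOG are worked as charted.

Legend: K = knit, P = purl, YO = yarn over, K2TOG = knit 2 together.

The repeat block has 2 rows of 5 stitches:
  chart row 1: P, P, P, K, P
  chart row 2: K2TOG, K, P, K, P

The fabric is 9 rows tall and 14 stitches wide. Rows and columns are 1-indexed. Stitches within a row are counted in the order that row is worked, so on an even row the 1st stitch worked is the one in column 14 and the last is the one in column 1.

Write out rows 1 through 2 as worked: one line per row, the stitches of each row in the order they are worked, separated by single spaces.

Row 1: chart row 1, RS - tile across columns 1-14 and work as-is.
Row 2: chart row 2, WS - tiled (columns 1-14): K2TOG K P K P K2TOG K P K P K2TOG K P K; work from column 14 back to 1 with K<->P swapped.

Result:
P P P K P P P P K P P P P K
P K P K2TOG K P K P K2TOG K P K P K2TOG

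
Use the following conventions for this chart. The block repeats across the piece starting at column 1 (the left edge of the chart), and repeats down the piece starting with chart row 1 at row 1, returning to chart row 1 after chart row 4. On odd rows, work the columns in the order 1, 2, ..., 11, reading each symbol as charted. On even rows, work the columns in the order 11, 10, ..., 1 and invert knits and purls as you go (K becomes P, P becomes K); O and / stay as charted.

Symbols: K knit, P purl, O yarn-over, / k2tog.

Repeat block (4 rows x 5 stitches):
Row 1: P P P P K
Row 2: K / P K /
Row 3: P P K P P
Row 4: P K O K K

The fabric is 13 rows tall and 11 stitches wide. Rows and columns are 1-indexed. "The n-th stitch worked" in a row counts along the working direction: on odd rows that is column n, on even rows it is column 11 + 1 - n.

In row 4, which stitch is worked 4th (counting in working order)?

For row 4: chart row = ((4-1) mod 4) + 1 = 4; this is a WS (even) row.
Chart row 4 tiled across columns 1-11: P K O K K P K O K K P
WS: work from column 11 back to column 1 (reverse the tiled row), swapping K<->P (O and / unchanged).
Row 4 as worked: K P P O P K P P O P K
The 4th stitch worked is O.

== STITCH ==
O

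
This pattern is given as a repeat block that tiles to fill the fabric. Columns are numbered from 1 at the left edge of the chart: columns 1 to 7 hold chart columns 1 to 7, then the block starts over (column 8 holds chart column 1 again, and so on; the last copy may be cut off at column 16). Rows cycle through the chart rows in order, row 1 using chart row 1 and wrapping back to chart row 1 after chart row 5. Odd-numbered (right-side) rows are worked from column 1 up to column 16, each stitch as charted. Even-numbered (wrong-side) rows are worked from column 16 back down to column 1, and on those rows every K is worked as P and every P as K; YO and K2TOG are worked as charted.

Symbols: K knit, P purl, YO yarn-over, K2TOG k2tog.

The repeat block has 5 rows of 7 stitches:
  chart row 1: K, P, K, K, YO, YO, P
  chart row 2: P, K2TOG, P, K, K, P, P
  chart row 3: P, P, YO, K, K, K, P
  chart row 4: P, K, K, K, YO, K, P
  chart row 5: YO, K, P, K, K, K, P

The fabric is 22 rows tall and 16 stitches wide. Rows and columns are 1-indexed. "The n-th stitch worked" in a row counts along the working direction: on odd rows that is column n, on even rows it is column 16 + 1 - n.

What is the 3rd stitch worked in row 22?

Row 22: (22-1) mod 5 = 1, so use chart row 2. Even row -> WS.
Chart row 2 tiled across columns 1-16: P K2TOG P K K P P P K2TOG P K K P P P K2TOG
Wrong side: read the tiled row from column 16 down to 1 and exchange K with P (leave YO, K2TOG).
Row 22 as worked: K2TOG K K K P P K K2TOG K K K P P K K2TOG K
Counting 3 along the worked row gives K.

Stitch:
K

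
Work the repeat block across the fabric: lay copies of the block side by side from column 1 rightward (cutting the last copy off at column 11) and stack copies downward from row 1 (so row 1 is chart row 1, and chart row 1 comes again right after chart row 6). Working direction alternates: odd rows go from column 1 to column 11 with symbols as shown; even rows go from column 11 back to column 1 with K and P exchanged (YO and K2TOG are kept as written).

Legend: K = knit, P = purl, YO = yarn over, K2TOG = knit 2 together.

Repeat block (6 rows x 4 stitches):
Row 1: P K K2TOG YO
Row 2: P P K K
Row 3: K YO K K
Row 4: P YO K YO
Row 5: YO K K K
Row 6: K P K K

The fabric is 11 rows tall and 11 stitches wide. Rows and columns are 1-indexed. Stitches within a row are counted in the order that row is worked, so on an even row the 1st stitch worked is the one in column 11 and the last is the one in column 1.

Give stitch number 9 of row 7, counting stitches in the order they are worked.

Stitch:
P

Derivation:
Row 7: (7-1) mod 6 = 0, so use chart row 1. Odd row -> RS.
Chart row 1 tiled across columns 1-11: P K K2TOG YO P K K2TOG YO P K K2TOG
RS: work column 1 to column 11, symbols as charted — the tiled row is the row as worked.
Stitch 9 in working order -> P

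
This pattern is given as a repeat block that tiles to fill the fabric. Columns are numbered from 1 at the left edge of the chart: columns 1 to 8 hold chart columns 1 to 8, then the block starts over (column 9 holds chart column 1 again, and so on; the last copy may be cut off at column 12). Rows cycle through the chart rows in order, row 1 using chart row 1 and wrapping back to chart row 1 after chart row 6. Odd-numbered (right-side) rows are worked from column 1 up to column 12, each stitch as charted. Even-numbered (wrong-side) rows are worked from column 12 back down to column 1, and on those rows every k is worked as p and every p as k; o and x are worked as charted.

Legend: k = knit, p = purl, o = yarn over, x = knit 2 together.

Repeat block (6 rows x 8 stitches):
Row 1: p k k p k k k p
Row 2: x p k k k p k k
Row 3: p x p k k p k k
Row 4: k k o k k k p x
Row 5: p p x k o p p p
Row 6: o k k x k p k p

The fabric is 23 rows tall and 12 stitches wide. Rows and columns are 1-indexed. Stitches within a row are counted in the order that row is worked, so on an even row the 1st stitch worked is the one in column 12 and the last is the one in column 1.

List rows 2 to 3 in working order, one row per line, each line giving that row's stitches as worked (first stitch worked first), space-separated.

Row 2: chart row 2, WS - tiled (columns 1-12): x p k k k p k k x p k k; work from column 12 back to 1 with k<->p swapped.
Row 3: chart row 3, RS - tile across columns 1-12 and work as-is.

== ROWS AS WORKED ==
p p k x p p k p p p k x
p x p k k p k k p x p k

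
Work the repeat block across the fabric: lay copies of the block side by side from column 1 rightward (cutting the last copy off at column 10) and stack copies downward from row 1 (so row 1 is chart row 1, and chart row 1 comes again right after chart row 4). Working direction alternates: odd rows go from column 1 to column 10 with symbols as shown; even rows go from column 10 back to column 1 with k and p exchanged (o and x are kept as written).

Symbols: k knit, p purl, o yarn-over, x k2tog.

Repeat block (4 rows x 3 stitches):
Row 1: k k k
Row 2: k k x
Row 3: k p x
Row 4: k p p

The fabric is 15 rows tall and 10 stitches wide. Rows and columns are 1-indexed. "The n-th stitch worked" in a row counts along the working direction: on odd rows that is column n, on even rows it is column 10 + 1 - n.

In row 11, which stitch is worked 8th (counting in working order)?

== STITCH ==
p

Derivation:
Row 11: (11-1) mod 4 = 2, so use chart row 3. Odd row -> RS.
Chart row 3 tiled across columns 1-10: k p x k p x k p x k
Right side: take the tiled row as-is (worked left to right from column 1).
Counting 8 along the worked row gives p.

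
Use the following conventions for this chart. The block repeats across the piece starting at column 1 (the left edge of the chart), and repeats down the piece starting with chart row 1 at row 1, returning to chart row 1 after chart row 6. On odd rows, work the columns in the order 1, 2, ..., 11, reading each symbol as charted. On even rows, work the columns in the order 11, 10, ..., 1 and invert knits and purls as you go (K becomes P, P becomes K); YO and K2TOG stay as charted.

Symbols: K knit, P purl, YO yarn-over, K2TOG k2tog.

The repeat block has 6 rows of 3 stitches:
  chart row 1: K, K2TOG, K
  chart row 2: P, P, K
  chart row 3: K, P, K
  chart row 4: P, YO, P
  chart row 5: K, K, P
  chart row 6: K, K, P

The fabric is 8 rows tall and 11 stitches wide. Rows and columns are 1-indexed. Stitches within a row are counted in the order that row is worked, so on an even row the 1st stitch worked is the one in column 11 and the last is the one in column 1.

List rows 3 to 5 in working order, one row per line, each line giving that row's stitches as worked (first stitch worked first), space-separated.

== ROWS AS WORKED ==
K P K K P K K P K K P
YO K K YO K K YO K K YO K
K K P K K P K K P K K

Derivation:
Row 3: chart row 3, RS - tile across columns 1-11 and work as-is.
Row 4: chart row 4, WS - tiled (columns 1-11): P YO P P YO P P YO P P YO; work from column 11 back to 1 with K<->P swapped.
Row 5: chart row 5, RS - tile across columns 1-11 and work as-is.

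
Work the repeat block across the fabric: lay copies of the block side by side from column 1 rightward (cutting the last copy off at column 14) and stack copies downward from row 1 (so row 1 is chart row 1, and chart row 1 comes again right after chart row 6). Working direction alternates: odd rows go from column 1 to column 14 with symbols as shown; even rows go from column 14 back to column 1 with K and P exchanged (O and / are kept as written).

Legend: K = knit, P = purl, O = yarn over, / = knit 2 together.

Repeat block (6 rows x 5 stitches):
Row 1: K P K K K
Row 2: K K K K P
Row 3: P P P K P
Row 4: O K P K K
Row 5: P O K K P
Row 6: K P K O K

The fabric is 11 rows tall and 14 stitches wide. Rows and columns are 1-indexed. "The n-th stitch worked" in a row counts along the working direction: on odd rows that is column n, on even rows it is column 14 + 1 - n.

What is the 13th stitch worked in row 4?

Row 4 uses chart row ((4-1) mod 6)+1 = 4. Row 4 is even, so WS.
Chart row 4 tiled across columns 1-14: O K P K K O K P K K O K P K
WS row: flip the tiled sequence (start at column 14) and apply K<->P; O and / stay.
Row 4 as worked: P K P O P P K P O P P K P O
Stitch 13 in working order -> P

Stitch:
P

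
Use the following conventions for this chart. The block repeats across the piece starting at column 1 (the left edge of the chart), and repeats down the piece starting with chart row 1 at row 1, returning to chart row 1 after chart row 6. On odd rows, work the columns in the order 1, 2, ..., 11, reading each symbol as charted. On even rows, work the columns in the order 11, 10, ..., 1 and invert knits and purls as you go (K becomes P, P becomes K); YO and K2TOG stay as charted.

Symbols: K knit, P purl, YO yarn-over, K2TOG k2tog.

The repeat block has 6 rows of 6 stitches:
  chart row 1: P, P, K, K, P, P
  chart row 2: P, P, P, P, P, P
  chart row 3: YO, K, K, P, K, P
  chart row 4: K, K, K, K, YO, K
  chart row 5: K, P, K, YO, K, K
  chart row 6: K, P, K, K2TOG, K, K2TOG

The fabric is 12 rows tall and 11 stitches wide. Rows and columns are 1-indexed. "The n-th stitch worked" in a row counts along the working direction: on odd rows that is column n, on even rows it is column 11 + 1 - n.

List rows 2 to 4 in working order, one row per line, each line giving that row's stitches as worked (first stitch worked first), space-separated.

Row 2: chart row 2, WS - tiled (columns 1-11): P P P P P P P P P P P; work from column 11 back to 1 with K<->P swapped.
Row 3: chart row 3, RS - tile across columns 1-11 and work as-is.
Row 4: chart row 4, WS - tiled (columns 1-11): K K K K YO K K K K K YO; work from column 11 back to 1 with K<->P swapped.

Result:
K K K K K K K K K K K
YO K K P K P YO K K P K
YO P P P P P YO P P P P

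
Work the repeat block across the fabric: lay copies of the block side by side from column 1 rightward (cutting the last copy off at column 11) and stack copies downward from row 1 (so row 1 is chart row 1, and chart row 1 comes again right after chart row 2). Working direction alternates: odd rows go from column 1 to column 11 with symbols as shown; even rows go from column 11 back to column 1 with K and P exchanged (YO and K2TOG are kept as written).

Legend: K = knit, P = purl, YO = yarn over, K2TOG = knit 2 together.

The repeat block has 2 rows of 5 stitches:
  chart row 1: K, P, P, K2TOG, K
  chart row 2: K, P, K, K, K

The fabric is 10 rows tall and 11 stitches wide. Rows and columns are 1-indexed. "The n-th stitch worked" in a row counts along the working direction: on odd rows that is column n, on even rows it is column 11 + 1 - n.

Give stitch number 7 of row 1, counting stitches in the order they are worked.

Stitch:
P

Derivation:
For row 1: chart row = ((1-1) mod 2) + 1 = 1; this is a RS (odd) row.
Chart row 1 tiled across columns 1-11: K P P K2TOG K K P P K2TOG K K
Right side: take the tiled row as-is (worked left to right from column 1).
The 7th stitch worked is P.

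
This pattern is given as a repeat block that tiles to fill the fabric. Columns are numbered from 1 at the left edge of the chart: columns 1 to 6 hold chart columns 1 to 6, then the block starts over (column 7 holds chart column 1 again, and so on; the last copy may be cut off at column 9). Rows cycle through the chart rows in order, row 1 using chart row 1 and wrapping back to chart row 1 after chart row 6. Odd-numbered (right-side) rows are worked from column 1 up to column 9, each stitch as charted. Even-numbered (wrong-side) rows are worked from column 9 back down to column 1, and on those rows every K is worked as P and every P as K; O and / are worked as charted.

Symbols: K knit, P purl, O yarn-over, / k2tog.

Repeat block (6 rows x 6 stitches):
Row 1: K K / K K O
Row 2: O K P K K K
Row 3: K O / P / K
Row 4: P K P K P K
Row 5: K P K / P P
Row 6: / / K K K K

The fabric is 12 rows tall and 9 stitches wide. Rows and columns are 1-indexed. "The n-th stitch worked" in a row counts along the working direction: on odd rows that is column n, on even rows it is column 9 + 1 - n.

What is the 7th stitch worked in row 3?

Stitch:
K

Derivation:
Row 3: (3-1) mod 6 = 2, so use chart row 3. Odd row -> RS.
Chart row 3 tiled across columns 1-9: K O / P / K K O /
RS: work column 1 to column 9, symbols as charted — the tiled row is the row as worked.
Stitch 7 in working order -> K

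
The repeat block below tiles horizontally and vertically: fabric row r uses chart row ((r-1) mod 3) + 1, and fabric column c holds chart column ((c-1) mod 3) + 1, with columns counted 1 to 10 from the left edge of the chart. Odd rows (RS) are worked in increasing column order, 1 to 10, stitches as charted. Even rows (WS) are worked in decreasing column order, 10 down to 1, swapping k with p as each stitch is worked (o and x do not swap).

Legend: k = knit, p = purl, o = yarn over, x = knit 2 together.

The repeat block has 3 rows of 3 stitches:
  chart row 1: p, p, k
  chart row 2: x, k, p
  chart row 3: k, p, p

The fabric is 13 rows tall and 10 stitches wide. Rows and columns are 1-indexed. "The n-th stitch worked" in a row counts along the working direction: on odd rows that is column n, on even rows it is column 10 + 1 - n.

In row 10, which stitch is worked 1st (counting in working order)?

Row 10: (10-1) mod 3 = 0, so use chart row 1. Even row -> WS.
Chart row 1 tiled across columns 1-10: p p k p p k p p k p
WS row: flip the tiled sequence (start at column 10) and apply k<->p; o and x stay.
Row 10 as worked: k p k k p k k p k k
Counting 1 along the worked row gives k.

Stitch:
k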